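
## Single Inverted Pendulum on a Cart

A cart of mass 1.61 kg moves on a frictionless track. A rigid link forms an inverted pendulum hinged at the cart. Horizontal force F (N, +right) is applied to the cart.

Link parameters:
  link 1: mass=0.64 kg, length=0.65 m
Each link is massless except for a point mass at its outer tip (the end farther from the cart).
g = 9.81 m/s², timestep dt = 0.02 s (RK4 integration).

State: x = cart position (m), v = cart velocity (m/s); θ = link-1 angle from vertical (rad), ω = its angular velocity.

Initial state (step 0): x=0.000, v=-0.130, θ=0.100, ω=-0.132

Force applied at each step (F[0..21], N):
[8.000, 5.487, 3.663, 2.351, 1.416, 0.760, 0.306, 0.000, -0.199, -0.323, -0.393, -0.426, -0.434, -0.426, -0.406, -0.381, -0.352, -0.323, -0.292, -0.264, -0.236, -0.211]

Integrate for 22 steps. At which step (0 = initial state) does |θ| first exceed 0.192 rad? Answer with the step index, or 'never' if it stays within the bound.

Answer: never

Derivation:
apply F[0]=+8.000 → step 1: x=-0.002, v=-0.039, θ=0.096, ω=-0.242
apply F[1]=+5.487 → step 2: x=-0.002, v=0.022, θ=0.091, ω=-0.307
apply F[2]=+3.663 → step 3: x=-0.001, v=0.061, θ=0.084, ω=-0.340
apply F[3]=+2.351 → step 4: x=0.000, v=0.084, θ=0.077, ω=-0.351
apply F[4]=+1.416 → step 5: x=0.002, v=0.096, θ=0.070, ω=-0.347
apply F[5]=+0.760 → step 6: x=0.004, v=0.100, θ=0.064, ω=-0.333
apply F[6]=+0.306 → step 7: x=0.006, v=0.099, θ=0.057, ω=-0.313
apply F[7]=+0.000 → step 8: x=0.008, v=0.095, θ=0.051, ω=-0.291
apply F[8]=-0.199 → step 9: x=0.010, v=0.089, θ=0.046, ω=-0.267
apply F[9]=-0.323 → step 10: x=0.012, v=0.081, θ=0.040, ω=-0.242
apply F[10]=-0.393 → step 11: x=0.013, v=0.073, θ=0.036, ω=-0.219
apply F[11]=-0.426 → step 12: x=0.015, v=0.065, θ=0.032, ω=-0.196
apply F[12]=-0.434 → step 13: x=0.016, v=0.058, θ=0.028, ω=-0.176
apply F[13]=-0.426 → step 14: x=0.017, v=0.050, θ=0.025, ω=-0.156
apply F[14]=-0.406 → step 15: x=0.018, v=0.044, θ=0.022, ω=-0.139
apply F[15]=-0.381 → step 16: x=0.019, v=0.037, θ=0.019, ω=-0.123
apply F[16]=-0.352 → step 17: x=0.019, v=0.032, θ=0.017, ω=-0.109
apply F[17]=-0.323 → step 18: x=0.020, v=0.026, θ=0.015, ω=-0.096
apply F[18]=-0.292 → step 19: x=0.020, v=0.022, θ=0.013, ω=-0.084
apply F[19]=-0.264 → step 20: x=0.021, v=0.017, θ=0.011, ω=-0.074
apply F[20]=-0.236 → step 21: x=0.021, v=0.014, θ=0.010, ω=-0.065
apply F[21]=-0.211 → step 22: x=0.021, v=0.010, θ=0.009, ω=-0.057
max |θ| = 0.100 ≤ 0.192 over all 23 states.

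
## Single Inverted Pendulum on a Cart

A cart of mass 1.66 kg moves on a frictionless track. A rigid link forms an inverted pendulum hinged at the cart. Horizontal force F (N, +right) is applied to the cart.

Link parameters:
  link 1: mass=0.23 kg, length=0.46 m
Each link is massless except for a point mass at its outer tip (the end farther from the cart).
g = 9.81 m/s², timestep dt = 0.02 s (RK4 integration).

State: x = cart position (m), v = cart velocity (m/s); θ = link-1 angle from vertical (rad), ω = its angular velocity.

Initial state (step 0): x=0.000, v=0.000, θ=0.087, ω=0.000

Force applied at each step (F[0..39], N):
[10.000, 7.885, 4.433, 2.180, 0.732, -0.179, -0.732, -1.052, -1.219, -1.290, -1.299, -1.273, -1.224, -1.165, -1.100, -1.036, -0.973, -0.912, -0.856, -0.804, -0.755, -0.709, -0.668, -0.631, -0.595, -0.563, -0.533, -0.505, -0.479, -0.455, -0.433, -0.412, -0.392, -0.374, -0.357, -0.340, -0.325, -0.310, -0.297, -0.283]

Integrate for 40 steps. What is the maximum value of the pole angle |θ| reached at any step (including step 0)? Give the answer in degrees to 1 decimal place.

Answer: 5.0°

Derivation:
apply F[0]=+10.000 → step 1: x=0.001, v=0.118, θ=0.085, ω=-0.219
apply F[1]=+7.885 → step 2: x=0.004, v=0.211, θ=0.079, ω=-0.385
apply F[2]=+4.433 → step 3: x=0.009, v=0.262, θ=0.070, ω=-0.464
apply F[3]=+2.180 → step 4: x=0.015, v=0.287, θ=0.061, ω=-0.489
apply F[4]=+0.732 → step 5: x=0.020, v=0.294, θ=0.051, ω=-0.482
apply F[5]=-0.179 → step 6: x=0.026, v=0.291, θ=0.042, ω=-0.454
apply F[6]=-0.732 → step 7: x=0.032, v=0.281, θ=0.033, ω=-0.417
apply F[7]=-1.052 → step 8: x=0.038, v=0.267, θ=0.025, ω=-0.376
apply F[8]=-1.219 → step 9: x=0.043, v=0.252, θ=0.018, ω=-0.333
apply F[9]=-1.290 → step 10: x=0.048, v=0.236, θ=0.012, ω=-0.292
apply F[10]=-1.299 → step 11: x=0.052, v=0.220, θ=0.006, ω=-0.254
apply F[11]=-1.273 → step 12: x=0.056, v=0.205, θ=0.002, ω=-0.219
apply F[12]=-1.224 → step 13: x=0.060, v=0.190, θ=-0.002, ω=-0.187
apply F[13]=-1.165 → step 14: x=0.064, v=0.176, θ=-0.006, ω=-0.158
apply F[14]=-1.100 → step 15: x=0.067, v=0.163, θ=-0.009, ω=-0.133
apply F[15]=-1.036 → step 16: x=0.071, v=0.151, θ=-0.011, ω=-0.111
apply F[16]=-0.973 → step 17: x=0.073, v=0.139, θ=-0.013, ω=-0.091
apply F[17]=-0.912 → step 18: x=0.076, v=0.129, θ=-0.015, ω=-0.074
apply F[18]=-0.856 → step 19: x=0.079, v=0.119, θ=-0.016, ω=-0.060
apply F[19]=-0.804 → step 20: x=0.081, v=0.110, θ=-0.017, ω=-0.047
apply F[20]=-0.755 → step 21: x=0.083, v=0.101, θ=-0.018, ω=-0.036
apply F[21]=-0.709 → step 22: x=0.085, v=0.093, θ=-0.019, ω=-0.026
apply F[22]=-0.668 → step 23: x=0.087, v=0.085, θ=-0.019, ω=-0.018
apply F[23]=-0.631 → step 24: x=0.088, v=0.078, θ=-0.020, ω=-0.011
apply F[24]=-0.595 → step 25: x=0.090, v=0.072, θ=-0.020, ω=-0.005
apply F[25]=-0.563 → step 26: x=0.091, v=0.066, θ=-0.020, ω=0.001
apply F[26]=-0.533 → step 27: x=0.092, v=0.060, θ=-0.020, ω=0.005
apply F[27]=-0.505 → step 28: x=0.094, v=0.054, θ=-0.020, ω=0.009
apply F[28]=-0.479 → step 29: x=0.095, v=0.049, θ=-0.019, ω=0.012
apply F[29]=-0.455 → step 30: x=0.096, v=0.044, θ=-0.019, ω=0.014
apply F[30]=-0.433 → step 31: x=0.096, v=0.039, θ=-0.019, ω=0.017
apply F[31]=-0.412 → step 32: x=0.097, v=0.035, θ=-0.018, ω=0.018
apply F[32]=-0.392 → step 33: x=0.098, v=0.030, θ=-0.018, ω=0.020
apply F[33]=-0.374 → step 34: x=0.098, v=0.026, θ=-0.018, ω=0.021
apply F[34]=-0.357 → step 35: x=0.099, v=0.023, θ=-0.017, ω=0.022
apply F[35]=-0.340 → step 36: x=0.099, v=0.019, θ=-0.017, ω=0.023
apply F[36]=-0.325 → step 37: x=0.100, v=0.016, θ=-0.016, ω=0.023
apply F[37]=-0.310 → step 38: x=0.100, v=0.012, θ=-0.016, ω=0.023
apply F[38]=-0.297 → step 39: x=0.100, v=0.009, θ=-0.015, ω=0.024
apply F[39]=-0.283 → step 40: x=0.100, v=0.006, θ=-0.015, ω=0.024
Max |angle| over trajectory = 0.087 rad = 5.0°.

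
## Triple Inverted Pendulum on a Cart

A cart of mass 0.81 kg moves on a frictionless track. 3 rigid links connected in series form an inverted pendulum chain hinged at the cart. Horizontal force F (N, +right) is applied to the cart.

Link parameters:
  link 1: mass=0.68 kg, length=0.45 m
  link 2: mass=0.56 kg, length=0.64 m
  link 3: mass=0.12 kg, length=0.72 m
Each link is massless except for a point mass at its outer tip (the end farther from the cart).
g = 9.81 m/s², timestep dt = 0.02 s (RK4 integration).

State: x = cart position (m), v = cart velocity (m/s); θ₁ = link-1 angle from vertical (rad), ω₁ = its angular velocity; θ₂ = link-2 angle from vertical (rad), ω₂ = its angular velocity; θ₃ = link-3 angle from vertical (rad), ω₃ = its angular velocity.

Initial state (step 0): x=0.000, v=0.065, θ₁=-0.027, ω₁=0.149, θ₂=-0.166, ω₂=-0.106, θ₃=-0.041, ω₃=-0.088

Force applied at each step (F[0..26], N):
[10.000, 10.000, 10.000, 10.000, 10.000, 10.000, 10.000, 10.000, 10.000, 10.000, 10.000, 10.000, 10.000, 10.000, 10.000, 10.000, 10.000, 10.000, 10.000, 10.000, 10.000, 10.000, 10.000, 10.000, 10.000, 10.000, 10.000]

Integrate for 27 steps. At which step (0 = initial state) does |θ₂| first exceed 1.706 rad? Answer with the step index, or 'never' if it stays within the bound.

Answer: never

Derivation:
apply F[0]=+10.000 → step 1: x=0.004, v=0.320, θ₁=-0.029, ω₁=-0.374, θ₂=-0.169, ω₂=-0.194, θ₃=-0.042, ω₃=-0.049
apply F[1]=+10.000 → step 2: x=0.013, v=0.578, θ₁=-0.042, ω₁=-0.907, θ₂=-0.174, ω₂=-0.278, θ₃=-0.043, ω₃=-0.011
apply F[2]=+10.000 → step 3: x=0.027, v=0.839, θ₁=-0.066, ω₁=-1.465, θ₂=-0.180, ω₂=-0.349, θ₃=-0.043, ω₃=0.026
apply F[3]=+10.000 → step 4: x=0.046, v=1.106, θ₁=-0.101, ω₁=-2.059, θ₂=-0.188, ω₂=-0.401, θ₃=-0.042, ω₃=0.059
apply F[4]=+10.000 → step 5: x=0.071, v=1.375, θ₁=-0.148, ω₁=-2.690, θ₂=-0.196, ω₂=-0.430, θ₃=-0.041, ω₃=0.086
apply F[5]=+10.000 → step 6: x=0.101, v=1.640, θ₁=-0.209, ω₁=-3.343, θ₂=-0.205, ω₂=-0.439, θ₃=-0.039, ω₃=0.102
apply F[6]=+10.000 → step 7: x=0.137, v=1.889, θ₁=-0.282, ω₁=-3.986, θ₂=-0.213, ω₂=-0.439, θ₃=-0.037, ω₃=0.104
apply F[7]=+10.000 → step 8: x=0.177, v=2.109, θ₁=-0.368, ω₁=-4.575, θ₂=-0.222, ω₂=-0.454, θ₃=-0.035, ω₃=0.089
apply F[8]=+10.000 → step 9: x=0.221, v=2.288, θ₁=-0.464, ω₁=-5.072, θ₂=-0.232, ω₂=-0.507, θ₃=-0.033, ω₃=0.056
apply F[9]=+10.000 → step 10: x=0.268, v=2.421, θ₁=-0.570, ω₁=-5.464, θ₂=-0.243, ω₂=-0.616, θ₃=-0.032, ω₃=0.011
apply F[10]=+10.000 → step 11: x=0.317, v=2.512, θ₁=-0.682, ω₁=-5.761, θ₂=-0.257, ω₂=-0.788, θ₃=-0.033, ω₃=-0.043
apply F[11]=+10.000 → step 12: x=0.368, v=2.566, θ₁=-0.800, ω₁=-5.985, θ₂=-0.275, ω₂=-1.020, θ₃=-0.034, ω₃=-0.104
apply F[12]=+10.000 → step 13: x=0.420, v=2.589, θ₁=-0.921, ω₁=-6.162, θ₂=-0.298, ω₂=-1.306, θ₃=-0.037, ω₃=-0.169
apply F[13]=+10.000 → step 14: x=0.472, v=2.585, θ₁=-1.046, ω₁=-6.310, θ₂=-0.327, ω₂=-1.641, θ₃=-0.041, ω₃=-0.239
apply F[14]=+10.000 → step 15: x=0.523, v=2.559, θ₁=-1.174, ω₁=-6.441, θ₂=-0.364, ω₂=-2.020, θ₃=-0.046, ω₃=-0.314
apply F[15]=+10.000 → step 16: x=0.574, v=2.511, θ₁=-1.304, ω₁=-6.564, θ₂=-0.409, ω₂=-2.441, θ₃=-0.054, ω₃=-0.399
apply F[16]=+10.000 → step 17: x=0.623, v=2.443, θ₁=-1.436, ω₁=-6.680, θ₂=-0.462, ω₂=-2.904, θ₃=-0.063, ω₃=-0.496
apply F[17]=+10.000 → step 18: x=0.671, v=2.357, θ₁=-1.571, ω₁=-6.789, θ₂=-0.525, ω₂=-3.409, θ₃=-0.074, ω₃=-0.612
apply F[18]=+10.000 → step 19: x=0.718, v=2.255, θ₁=-1.708, ω₁=-6.883, θ₂=-0.599, ω₂=-3.959, θ₃=-0.087, ω₃=-0.754
apply F[19]=+10.000 → step 20: x=0.762, v=2.138, θ₁=-1.846, ω₁=-6.952, θ₂=-0.684, ω₂=-4.554, θ₃=-0.104, ω₃=-0.933
apply F[20]=+10.000 → step 21: x=0.803, v=2.012, θ₁=-1.985, ω₁=-6.975, θ₂=-0.781, ω₂=-5.199, θ₃=-0.125, ω₃=-1.161
apply F[21]=+10.000 → step 22: x=0.842, v=1.883, θ₁=-2.125, ω₁=-6.923, θ₂=-0.892, ω₂=-5.893, θ₃=-0.151, ω₃=-1.458
apply F[22]=+10.000 → step 23: x=0.878, v=1.760, θ₁=-2.262, ω₁=-6.754, θ₂=-1.017, ω₂=-6.633, θ₃=-0.184, ω₃=-1.845
apply F[23]=+10.000 → step 24: x=0.913, v=1.656, θ₁=-2.394, ω₁=-6.415, θ₂=-1.157, ω₂=-7.408, θ₃=-0.225, ω₃=-2.350
apply F[24]=+10.000 → step 25: x=0.945, v=1.582, θ₁=-2.517, ω₁=-5.849, θ₂=-1.314, ω₂=-8.200, θ₃=-0.279, ω₃=-3.002
apply F[25]=+10.000 → step 26: x=0.976, v=1.545, θ₁=-2.626, ω₁=-5.016, θ₂=-1.485, ω₂=-8.988, θ₃=-0.347, ω₃=-3.830
apply F[26]=+10.000 → step 27: x=1.007, v=1.542, θ₁=-2.715, ω₁=-3.914, θ₂=-1.673, ω₂=-9.758, θ₃=-0.433, ω₃=-4.866
max |θ₂| = 1.673 ≤ 1.706 over all 28 states.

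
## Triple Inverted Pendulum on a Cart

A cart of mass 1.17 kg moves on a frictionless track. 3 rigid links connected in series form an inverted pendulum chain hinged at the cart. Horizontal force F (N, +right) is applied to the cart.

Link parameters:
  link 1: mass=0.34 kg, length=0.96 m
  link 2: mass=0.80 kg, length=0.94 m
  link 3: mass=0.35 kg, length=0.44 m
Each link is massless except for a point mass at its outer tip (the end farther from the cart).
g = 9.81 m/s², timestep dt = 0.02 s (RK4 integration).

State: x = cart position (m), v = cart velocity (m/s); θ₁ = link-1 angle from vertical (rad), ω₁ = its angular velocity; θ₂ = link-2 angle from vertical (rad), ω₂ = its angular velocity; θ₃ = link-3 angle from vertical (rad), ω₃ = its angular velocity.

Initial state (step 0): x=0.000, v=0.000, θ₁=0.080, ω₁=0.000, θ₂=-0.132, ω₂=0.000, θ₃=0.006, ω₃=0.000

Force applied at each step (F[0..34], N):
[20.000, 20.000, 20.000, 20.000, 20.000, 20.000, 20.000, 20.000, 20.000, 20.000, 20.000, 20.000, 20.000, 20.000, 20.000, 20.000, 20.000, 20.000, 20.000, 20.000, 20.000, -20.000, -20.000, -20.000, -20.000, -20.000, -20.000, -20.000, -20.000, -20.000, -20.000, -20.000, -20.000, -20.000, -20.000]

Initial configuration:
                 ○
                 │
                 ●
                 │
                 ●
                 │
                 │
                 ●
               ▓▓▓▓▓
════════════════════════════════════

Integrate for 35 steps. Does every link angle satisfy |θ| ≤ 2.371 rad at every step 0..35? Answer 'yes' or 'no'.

Answer: yes

Derivation:
apply F[0]=+20.000 → step 1: x=0.003, v=0.323, θ₁=0.078, ω₁=-0.181, θ₂=-0.134, ω₂=-0.199, θ₃=0.007, ω₃=0.084
apply F[1]=+20.000 → step 2: x=0.013, v=0.646, θ₁=0.073, ω₁=-0.366, θ₂=-0.140, ω₂=-0.396, θ₃=0.009, ω₃=0.170
apply F[2]=+20.000 → step 3: x=0.029, v=0.972, θ₁=0.064, ω₁=-0.560, θ₂=-0.150, ω₂=-0.587, θ₃=0.014, ω₃=0.260
apply F[3]=+20.000 → step 4: x=0.052, v=1.302, θ₁=0.050, ω₁=-0.767, θ₂=-0.163, ω₂=-0.770, θ₃=0.020, ω₃=0.352
apply F[4]=+20.000 → step 5: x=0.081, v=1.635, θ₁=0.033, ω₁=-0.993, θ₂=-0.181, ω₂=-0.940, θ₃=0.028, ω₃=0.448
apply F[5]=+20.000 → step 6: x=0.117, v=1.973, θ₁=0.010, ω₁=-1.241, θ₂=-0.201, ω₂=-1.092, θ₃=0.038, ω₃=0.544
apply F[6]=+20.000 → step 7: x=0.160, v=2.315, θ₁=-0.017, ω₁=-1.518, θ₂=-0.224, ω₂=-1.219, θ₃=0.050, ω₃=0.634
apply F[7]=+20.000 → step 8: x=0.210, v=2.661, θ₁=-0.051, ω₁=-1.826, θ₂=-0.249, ω₂=-1.316, θ₃=0.063, ω₃=0.712
apply F[8]=+20.000 → step 9: x=0.267, v=3.008, θ₁=-0.090, ω₁=-2.168, θ₂=-0.276, ω₂=-1.376, θ₃=0.078, ω₃=0.764
apply F[9]=+20.000 → step 10: x=0.330, v=3.352, θ₁=-0.137, ω₁=-2.541, θ₂=-0.304, ω₂=-1.392, θ₃=0.093, ω₃=0.775
apply F[10]=+20.000 → step 11: x=0.401, v=3.688, θ₁=-0.192, ω₁=-2.939, θ₂=-0.332, ω₂=-1.364, θ₃=0.108, ω₃=0.725
apply F[11]=+20.000 → step 12: x=0.478, v=4.005, θ₁=-0.255, ω₁=-3.345, θ₂=-0.359, ω₂=-1.300, θ₃=0.122, ω₃=0.593
apply F[12]=+20.000 → step 13: x=0.561, v=4.294, θ₁=-0.326, ω₁=-3.733, θ₂=-0.384, ω₂=-1.217, θ₃=0.131, ω₃=0.363
apply F[13]=+20.000 → step 14: x=0.649, v=4.545, θ₁=-0.404, ω₁=-4.071, θ₂=-0.407, ω₂=-1.148, θ₃=0.136, ω₃=0.029
apply F[14]=+20.000 → step 15: x=0.742, v=4.751, θ₁=-0.488, ω₁=-4.329, θ₂=-0.430, ω₂=-1.128, θ₃=0.132, ω₃=-0.392
apply F[15]=+20.000 → step 16: x=0.839, v=4.915, θ₁=-0.577, ω₁=-4.493, θ₂=-0.453, ω₂=-1.187, θ₃=0.119, ω₃=-0.868
apply F[16]=+20.000 → step 17: x=0.939, v=5.046, θ₁=-0.667, ω₁=-4.569, θ₂=-0.478, ω₂=-1.333, θ₃=0.097, ω₃=-1.367
apply F[17]=+20.000 → step 18: x=1.041, v=5.152, θ₁=-0.759, ω₁=-4.571, θ₂=-0.507, ω₂=-1.559, θ₃=0.065, ω₃=-1.860
apply F[18]=+20.000 → step 19: x=1.144, v=5.241, θ₁=-0.850, ω₁=-4.517, θ₂=-0.541, ω₂=-1.851, θ₃=0.023, ω₃=-2.338
apply F[19]=+20.000 → step 20: x=1.250, v=5.318, θ₁=-0.939, ω₁=-4.420, θ₂=-0.581, ω₂=-2.194, θ₃=-0.029, ω₃=-2.798
apply F[20]=+20.000 → step 21: x=1.357, v=5.384, θ₁=-1.026, ω₁=-4.285, θ₂=-0.629, ω₂=-2.573, θ₃=-0.089, ω₃=-3.245
apply F[21]=-20.000 → step 22: x=1.461, v=5.019, θ₁=-1.111, ω₁=-4.207, θ₂=-0.680, ω₂=-2.587, θ₃=-0.155, ω₃=-3.332
apply F[22]=-20.000 → step 23: x=1.558, v=4.657, θ₁=-1.195, ω₁=-4.166, θ₂=-0.732, ω₂=-2.596, θ₃=-0.222, ω₃=-3.412
apply F[23]=-20.000 → step 24: x=1.647, v=4.295, θ₁=-1.278, ω₁=-4.155, θ₂=-0.784, ω₂=-2.606, θ₃=-0.291, ω₃=-3.489
apply F[24]=-20.000 → step 25: x=1.730, v=3.930, θ₁=-1.361, ω₁=-4.171, θ₂=-0.836, ω₂=-2.622, θ₃=-0.362, ω₃=-3.566
apply F[25]=-20.000 → step 26: x=1.805, v=3.560, θ₁=-1.445, ω₁=-4.208, θ₂=-0.889, ω₂=-2.649, θ₃=-0.434, ω₃=-3.647
apply F[26]=-20.000 → step 27: x=1.872, v=3.182, θ₁=-1.530, ω₁=-4.263, θ₂=-0.943, ω₂=-2.693, θ₃=-0.508, ω₃=-3.733
apply F[27]=-20.000 → step 28: x=1.932, v=2.794, θ₁=-1.616, ω₁=-4.332, θ₂=-0.997, ω₂=-2.759, θ₃=-0.583, ω₃=-3.824
apply F[28]=-20.000 → step 29: x=1.984, v=2.395, θ₁=-1.703, ω₁=-4.411, θ₂=-1.053, ω₂=-2.854, θ₃=-0.661, ω₃=-3.923
apply F[29]=-20.000 → step 30: x=2.028, v=1.984, θ₁=-1.792, ω₁=-4.496, θ₂=-1.111, ω₂=-2.983, θ₃=-0.740, ω₃=-4.030
apply F[30]=-20.000 → step 31: x=2.063, v=1.558, θ₁=-1.883, ω₁=-4.582, θ₂=-1.173, ω₂=-3.155, θ₃=-0.822, ω₃=-4.147
apply F[31]=-20.000 → step 32: x=2.090, v=1.118, θ₁=-1.975, ω₁=-4.662, θ₂=-1.238, ω₂=-3.376, θ₃=-0.906, ω₃=-4.274
apply F[32]=-20.000 → step 33: x=2.108, v=0.663, θ₁=-2.069, ω₁=-4.729, θ₂=-1.308, ω₂=-3.654, θ₃=-0.993, ω₃=-4.413
apply F[33]=-20.000 → step 34: x=2.116, v=0.193, θ₁=-2.164, ω₁=-4.772, θ₂=-1.385, ω₂=-3.998, θ₃=-1.083, ω₃=-4.569
apply F[34]=-20.000 → step 35: x=2.115, v=-0.291, θ₁=-2.260, ω₁=-4.775, θ₂=-1.469, ω₂=-4.416, θ₃=-1.176, ω₃=-4.746
Max |angle| over trajectory = 2.260 rad; bound = 2.371 → within bound.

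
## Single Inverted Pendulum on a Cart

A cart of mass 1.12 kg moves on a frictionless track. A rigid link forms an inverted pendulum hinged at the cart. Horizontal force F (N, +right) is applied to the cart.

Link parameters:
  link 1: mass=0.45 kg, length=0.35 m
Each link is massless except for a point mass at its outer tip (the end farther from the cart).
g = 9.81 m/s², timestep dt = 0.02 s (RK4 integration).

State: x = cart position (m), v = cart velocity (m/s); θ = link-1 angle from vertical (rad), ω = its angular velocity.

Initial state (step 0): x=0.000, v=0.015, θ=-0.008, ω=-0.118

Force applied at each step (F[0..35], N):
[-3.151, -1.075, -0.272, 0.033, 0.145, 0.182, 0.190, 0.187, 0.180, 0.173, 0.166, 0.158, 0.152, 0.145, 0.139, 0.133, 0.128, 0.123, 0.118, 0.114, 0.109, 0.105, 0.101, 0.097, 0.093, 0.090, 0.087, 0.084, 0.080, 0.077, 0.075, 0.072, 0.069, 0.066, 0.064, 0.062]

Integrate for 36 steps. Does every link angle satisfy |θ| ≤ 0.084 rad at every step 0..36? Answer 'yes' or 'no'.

Answer: yes

Derivation:
apply F[0]=-3.151 → step 1: x=-0.000, v=-0.041, θ=-0.009, ω=0.036
apply F[1]=-1.075 → step 2: x=-0.001, v=-0.059, θ=-0.008, ω=0.084
apply F[2]=-0.272 → step 3: x=-0.002, v=-0.063, θ=-0.006, ω=0.093
apply F[3]=+0.033 → step 4: x=-0.004, v=-0.062, θ=-0.004, ω=0.087
apply F[4]=+0.145 → step 5: x=-0.005, v=-0.060, θ=-0.002, ω=0.077
apply F[5]=+0.182 → step 6: x=-0.006, v=-0.056, θ=-0.001, ω=0.067
apply F[6]=+0.190 → step 7: x=-0.007, v=-0.053, θ=0.000, ω=0.057
apply F[7]=+0.187 → step 8: x=-0.008, v=-0.050, θ=0.001, ω=0.048
apply F[8]=+0.180 → step 9: x=-0.009, v=-0.046, θ=0.002, ω=0.040
apply F[9]=+0.173 → step 10: x=-0.010, v=-0.044, θ=0.003, ω=0.033
apply F[10]=+0.166 → step 11: x=-0.011, v=-0.041, θ=0.004, ω=0.027
apply F[11]=+0.158 → step 12: x=-0.012, v=-0.038, θ=0.004, ω=0.022
apply F[12]=+0.152 → step 13: x=-0.012, v=-0.036, θ=0.004, ω=0.018
apply F[13]=+0.145 → step 14: x=-0.013, v=-0.034, θ=0.005, ω=0.014
apply F[14]=+0.139 → step 15: x=-0.014, v=-0.032, θ=0.005, ω=0.011
apply F[15]=+0.133 → step 16: x=-0.014, v=-0.030, θ=0.005, ω=0.008
apply F[16]=+0.128 → step 17: x=-0.015, v=-0.028, θ=0.005, ω=0.006
apply F[17]=+0.123 → step 18: x=-0.016, v=-0.026, θ=0.005, ω=0.004
apply F[18]=+0.118 → step 19: x=-0.016, v=-0.024, θ=0.005, ω=0.002
apply F[19]=+0.114 → step 20: x=-0.017, v=-0.023, θ=0.005, ω=0.000
apply F[20]=+0.109 → step 21: x=-0.017, v=-0.021, θ=0.005, ω=-0.001
apply F[21]=+0.105 → step 22: x=-0.017, v=-0.020, θ=0.005, ω=-0.002
apply F[22]=+0.101 → step 23: x=-0.018, v=-0.018, θ=0.005, ω=-0.003
apply F[23]=+0.097 → step 24: x=-0.018, v=-0.017, θ=0.005, ω=-0.004
apply F[24]=+0.093 → step 25: x=-0.018, v=-0.016, θ=0.005, ω=-0.004
apply F[25]=+0.090 → step 26: x=-0.019, v=-0.015, θ=0.005, ω=-0.005
apply F[26]=+0.087 → step 27: x=-0.019, v=-0.014, θ=0.005, ω=-0.005
apply F[27]=+0.084 → step 28: x=-0.019, v=-0.012, θ=0.005, ω=-0.006
apply F[28]=+0.080 → step 29: x=-0.020, v=-0.011, θ=0.005, ω=-0.006
apply F[29]=+0.077 → step 30: x=-0.020, v=-0.010, θ=0.005, ω=-0.006
apply F[30]=+0.075 → step 31: x=-0.020, v=-0.009, θ=0.005, ω=-0.006
apply F[31]=+0.072 → step 32: x=-0.020, v=-0.008, θ=0.004, ω=-0.006
apply F[32]=+0.069 → step 33: x=-0.020, v=-0.008, θ=0.004, ω=-0.006
apply F[33]=+0.066 → step 34: x=-0.020, v=-0.007, θ=0.004, ω=-0.006
apply F[34]=+0.064 → step 35: x=-0.021, v=-0.006, θ=0.004, ω=-0.006
apply F[35]=+0.062 → step 36: x=-0.021, v=-0.005, θ=0.004, ω=-0.006
Max |angle| over trajectory = 0.009 rad; bound = 0.084 → within bound.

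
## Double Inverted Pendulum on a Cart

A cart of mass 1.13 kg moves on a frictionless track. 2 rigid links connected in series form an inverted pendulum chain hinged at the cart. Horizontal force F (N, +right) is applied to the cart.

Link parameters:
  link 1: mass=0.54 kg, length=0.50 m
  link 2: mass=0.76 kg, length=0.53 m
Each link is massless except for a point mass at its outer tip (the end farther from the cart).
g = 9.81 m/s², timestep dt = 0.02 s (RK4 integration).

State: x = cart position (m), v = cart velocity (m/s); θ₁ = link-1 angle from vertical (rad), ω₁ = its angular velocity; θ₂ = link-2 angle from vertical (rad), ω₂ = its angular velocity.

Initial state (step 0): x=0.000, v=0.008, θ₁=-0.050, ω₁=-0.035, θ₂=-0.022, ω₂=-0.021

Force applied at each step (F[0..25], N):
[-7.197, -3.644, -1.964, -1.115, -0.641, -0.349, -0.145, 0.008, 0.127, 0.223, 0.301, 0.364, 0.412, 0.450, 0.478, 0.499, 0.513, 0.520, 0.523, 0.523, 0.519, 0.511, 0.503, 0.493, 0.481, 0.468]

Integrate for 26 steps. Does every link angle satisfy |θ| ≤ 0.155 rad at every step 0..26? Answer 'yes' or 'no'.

apply F[0]=-7.197 → step 1: x=-0.001, v=-0.108, θ₁=-0.049, ω₁=0.161, θ₂=-0.022, ω₂=0.004
apply F[1]=-3.644 → step 2: x=-0.004, v=-0.162, θ₁=-0.045, ω₁=0.237, θ₂=-0.022, ω₂=0.027
apply F[2]=-1.964 → step 3: x=-0.007, v=-0.187, θ₁=-0.040, ω₁=0.259, θ₂=-0.021, ω₂=0.045
apply F[3]=-1.115 → step 4: x=-0.011, v=-0.198, θ₁=-0.035, ω₁=0.258, θ₂=-0.020, ω₂=0.060
apply F[4]=-0.641 → step 5: x=-0.015, v=-0.202, θ₁=-0.030, ω₁=0.246, θ₂=-0.019, ω₂=0.071
apply F[5]=-0.349 → step 6: x=-0.019, v=-0.202, θ₁=-0.025, ω₁=0.231, θ₂=-0.017, ω₂=0.079
apply F[6]=-0.145 → step 7: x=-0.023, v=-0.200, θ₁=-0.020, ω₁=0.213, θ₂=-0.016, ω₂=0.085
apply F[7]=+0.008 → step 8: x=-0.027, v=-0.196, θ₁=-0.016, ω₁=0.196, θ₂=-0.014, ω₂=0.088
apply F[8]=+0.127 → step 9: x=-0.031, v=-0.190, θ₁=-0.013, ω₁=0.178, θ₂=-0.012, ω₂=0.089
apply F[9]=+0.223 → step 10: x=-0.035, v=-0.184, θ₁=-0.009, ω₁=0.161, θ₂=-0.010, ω₂=0.089
apply F[10]=+0.301 → step 11: x=-0.038, v=-0.177, θ₁=-0.006, ω₁=0.145, θ₂=-0.009, ω₂=0.088
apply F[11]=+0.364 → step 12: x=-0.042, v=-0.169, θ₁=-0.003, ω₁=0.130, θ₂=-0.007, ω₂=0.085
apply F[12]=+0.412 → step 13: x=-0.045, v=-0.161, θ₁=-0.001, ω₁=0.115, θ₂=-0.005, ω₂=0.082
apply F[13]=+0.450 → step 14: x=-0.048, v=-0.153, θ₁=0.001, ω₁=0.102, θ₂=-0.004, ω₂=0.078
apply F[14]=+0.478 → step 15: x=-0.051, v=-0.145, θ₁=0.003, ω₁=0.090, θ₂=-0.002, ω₂=0.073
apply F[15]=+0.499 → step 16: x=-0.054, v=-0.138, θ₁=0.005, ω₁=0.078, θ₂=-0.001, ω₂=0.069
apply F[16]=+0.513 → step 17: x=-0.057, v=-0.130, θ₁=0.006, ω₁=0.068, θ₂=0.001, ω₂=0.064
apply F[17]=+0.520 → step 18: x=-0.059, v=-0.122, θ₁=0.008, ω₁=0.058, θ₂=0.002, ω₂=0.059
apply F[18]=+0.523 → step 19: x=-0.062, v=-0.115, θ₁=0.009, ω₁=0.050, θ₂=0.003, ω₂=0.054
apply F[19]=+0.523 → step 20: x=-0.064, v=-0.107, θ₁=0.009, ω₁=0.042, θ₂=0.004, ω₂=0.049
apply F[20]=+0.519 → step 21: x=-0.066, v=-0.100, θ₁=0.010, ω₁=0.035, θ₂=0.005, ω₂=0.044
apply F[21]=+0.511 → step 22: x=-0.068, v=-0.094, θ₁=0.011, ω₁=0.029, θ₂=0.006, ω₂=0.040
apply F[22]=+0.503 → step 23: x=-0.070, v=-0.087, θ₁=0.011, ω₁=0.023, θ₂=0.007, ω₂=0.035
apply F[23]=+0.493 → step 24: x=-0.071, v=-0.081, θ₁=0.012, ω₁=0.018, θ₂=0.007, ω₂=0.031
apply F[24]=+0.481 → step 25: x=-0.073, v=-0.075, θ₁=0.012, ω₁=0.013, θ₂=0.008, ω₂=0.027
apply F[25]=+0.468 → step 26: x=-0.074, v=-0.070, θ₁=0.012, ω₁=0.009, θ₂=0.008, ω₂=0.023
Max |angle| over trajectory = 0.050 rad; bound = 0.155 → within bound.

Answer: yes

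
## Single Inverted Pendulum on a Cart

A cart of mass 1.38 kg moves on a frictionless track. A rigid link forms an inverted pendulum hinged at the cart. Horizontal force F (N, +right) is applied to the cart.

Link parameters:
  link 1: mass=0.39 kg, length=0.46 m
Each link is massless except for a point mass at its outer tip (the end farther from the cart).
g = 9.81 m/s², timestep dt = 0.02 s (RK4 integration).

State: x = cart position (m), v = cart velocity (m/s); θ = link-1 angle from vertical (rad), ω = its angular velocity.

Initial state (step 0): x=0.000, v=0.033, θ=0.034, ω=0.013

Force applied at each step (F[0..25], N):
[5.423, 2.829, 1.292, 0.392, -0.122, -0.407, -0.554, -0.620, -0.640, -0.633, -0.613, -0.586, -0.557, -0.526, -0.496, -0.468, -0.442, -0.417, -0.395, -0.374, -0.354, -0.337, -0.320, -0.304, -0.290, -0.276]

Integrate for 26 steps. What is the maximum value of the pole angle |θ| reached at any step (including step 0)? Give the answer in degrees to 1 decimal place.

apply F[0]=+5.423 → step 1: x=0.001, v=0.110, θ=0.033, ω=-0.139
apply F[1]=+2.829 → step 2: x=0.004, v=0.149, θ=0.029, ω=-0.211
apply F[2]=+1.292 → step 3: x=0.007, v=0.166, θ=0.025, ω=-0.237
apply F[3]=+0.392 → step 4: x=0.011, v=0.171, θ=0.020, ω=-0.237
apply F[4]=-0.122 → step 5: x=0.014, v=0.168, θ=0.015, ω=-0.224
apply F[5]=-0.407 → step 6: x=0.017, v=0.161, θ=0.011, ω=-0.204
apply F[6]=-0.554 → step 7: x=0.020, v=0.153, θ=0.007, ω=-0.181
apply F[7]=-0.620 → step 8: x=0.023, v=0.143, θ=0.004, ω=-0.159
apply F[8]=-0.640 → step 9: x=0.026, v=0.134, θ=0.001, ω=-0.137
apply F[9]=-0.633 → step 10: x=0.029, v=0.125, θ=-0.002, ω=-0.118
apply F[10]=-0.613 → step 11: x=0.031, v=0.116, θ=-0.004, ω=-0.100
apply F[11]=-0.586 → step 12: x=0.033, v=0.108, θ=-0.006, ω=-0.084
apply F[12]=-0.557 → step 13: x=0.035, v=0.100, θ=-0.007, ω=-0.070
apply F[13]=-0.526 → step 14: x=0.037, v=0.093, θ=-0.008, ω=-0.058
apply F[14]=-0.496 → step 15: x=0.039, v=0.086, θ=-0.009, ω=-0.047
apply F[15]=-0.468 → step 16: x=0.041, v=0.080, θ=-0.010, ω=-0.038
apply F[16]=-0.442 → step 17: x=0.042, v=0.074, θ=-0.011, ω=-0.030
apply F[17]=-0.417 → step 18: x=0.044, v=0.069, θ=-0.012, ω=-0.023
apply F[18]=-0.395 → step 19: x=0.045, v=0.064, θ=-0.012, ω=-0.017
apply F[19]=-0.374 → step 20: x=0.046, v=0.059, θ=-0.012, ω=-0.011
apply F[20]=-0.354 → step 21: x=0.047, v=0.055, θ=-0.012, ω=-0.007
apply F[21]=-0.337 → step 22: x=0.049, v=0.050, θ=-0.012, ω=-0.003
apply F[22]=-0.320 → step 23: x=0.049, v=0.046, θ=-0.013, ω=0.000
apply F[23]=-0.304 → step 24: x=0.050, v=0.043, θ=-0.012, ω=0.003
apply F[24]=-0.290 → step 25: x=0.051, v=0.039, θ=-0.012, ω=0.005
apply F[25]=-0.276 → step 26: x=0.052, v=0.036, θ=-0.012, ω=0.007
Max |angle| over trajectory = 0.034 rad = 1.9°.

Answer: 1.9°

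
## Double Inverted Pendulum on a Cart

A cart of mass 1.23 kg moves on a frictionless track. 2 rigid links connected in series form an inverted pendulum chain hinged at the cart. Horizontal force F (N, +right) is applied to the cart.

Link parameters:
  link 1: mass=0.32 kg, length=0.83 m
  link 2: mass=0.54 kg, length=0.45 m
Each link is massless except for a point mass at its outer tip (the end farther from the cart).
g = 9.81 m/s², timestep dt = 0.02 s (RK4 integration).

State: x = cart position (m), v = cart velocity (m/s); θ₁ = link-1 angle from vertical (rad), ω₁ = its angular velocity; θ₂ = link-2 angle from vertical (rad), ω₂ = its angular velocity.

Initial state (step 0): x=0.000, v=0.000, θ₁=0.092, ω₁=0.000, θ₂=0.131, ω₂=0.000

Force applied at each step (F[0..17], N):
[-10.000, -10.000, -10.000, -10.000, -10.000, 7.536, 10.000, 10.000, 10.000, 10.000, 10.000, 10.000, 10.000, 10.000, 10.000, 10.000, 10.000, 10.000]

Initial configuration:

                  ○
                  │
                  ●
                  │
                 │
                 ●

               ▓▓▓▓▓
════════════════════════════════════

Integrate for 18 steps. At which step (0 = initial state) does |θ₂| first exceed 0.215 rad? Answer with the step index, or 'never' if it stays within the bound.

apply F[0]=-10.000 → step 1: x=-0.002, v=-0.174, θ₁=0.094, ω₁=0.217, θ₂=0.131, ω₂=0.041
apply F[1]=-10.000 → step 2: x=-0.007, v=-0.349, θ₁=0.101, ω₁=0.437, θ₂=0.133, ω₂=0.078
apply F[2]=-10.000 → step 3: x=-0.016, v=-0.524, θ₁=0.112, ω₁=0.662, θ₂=0.134, ω₂=0.106
apply F[3]=-10.000 → step 4: x=-0.028, v=-0.700, θ₁=0.127, ω₁=0.895, θ₂=0.137, ω₂=0.122
apply F[4]=-10.000 → step 5: x=-0.044, v=-0.877, θ₁=0.148, ω₁=1.139, θ₂=0.139, ω₂=0.123
apply F[5]=+7.536 → step 6: x=-0.060, v=-0.776, θ₁=0.170, ω₁=1.062, θ₂=0.142, ω₂=0.103
apply F[6]=+10.000 → step 7: x=-0.074, v=-0.638, θ₁=0.190, ω₁=0.956, θ₂=0.143, ω₂=0.058
apply F[7]=+10.000 → step 8: x=-0.086, v=-0.504, θ₁=0.208, ω₁=0.867, θ₂=0.144, ω₂=-0.010
apply F[8]=+10.000 → step 9: x=-0.095, v=-0.372, θ₁=0.224, ω₁=0.794, θ₂=0.143, ω₂=-0.099
apply F[9]=+10.000 → step 10: x=-0.101, v=-0.243, θ₁=0.240, ω₁=0.735, θ₂=0.140, ω₂=-0.212
apply F[10]=+10.000 → step 11: x=-0.104, v=-0.116, θ₁=0.254, ω₁=0.690, θ₂=0.134, ω₂=-0.349
apply F[11]=+10.000 → step 12: x=-0.105, v=0.009, θ₁=0.267, ω₁=0.660, θ₂=0.125, ω₂=-0.510
apply F[12]=+10.000 → step 13: x=-0.104, v=0.133, θ₁=0.280, ω₁=0.643, θ₂=0.113, ω₂=-0.698
apply F[13]=+10.000 → step 14: x=-0.100, v=0.256, θ₁=0.293, ω₁=0.640, θ₂=0.097, ω₂=-0.915
apply F[14]=+10.000 → step 15: x=-0.094, v=0.378, θ₁=0.306, ω₁=0.650, θ₂=0.077, ω₂=-1.161
apply F[15]=+10.000 → step 16: x=-0.085, v=0.500, θ₁=0.319, ω₁=0.671, θ₂=0.051, ω₂=-1.438
apply F[16]=+10.000 → step 17: x=-0.074, v=0.623, θ₁=0.333, ω₁=0.702, θ₂=0.019, ω₂=-1.744
apply F[17]=+10.000 → step 18: x=-0.060, v=0.746, θ₁=0.347, ω₁=0.738, θ₂=-0.019, ω₂=-2.076
max |θ₂| = 0.144 ≤ 0.215 over all 19 states.

Answer: never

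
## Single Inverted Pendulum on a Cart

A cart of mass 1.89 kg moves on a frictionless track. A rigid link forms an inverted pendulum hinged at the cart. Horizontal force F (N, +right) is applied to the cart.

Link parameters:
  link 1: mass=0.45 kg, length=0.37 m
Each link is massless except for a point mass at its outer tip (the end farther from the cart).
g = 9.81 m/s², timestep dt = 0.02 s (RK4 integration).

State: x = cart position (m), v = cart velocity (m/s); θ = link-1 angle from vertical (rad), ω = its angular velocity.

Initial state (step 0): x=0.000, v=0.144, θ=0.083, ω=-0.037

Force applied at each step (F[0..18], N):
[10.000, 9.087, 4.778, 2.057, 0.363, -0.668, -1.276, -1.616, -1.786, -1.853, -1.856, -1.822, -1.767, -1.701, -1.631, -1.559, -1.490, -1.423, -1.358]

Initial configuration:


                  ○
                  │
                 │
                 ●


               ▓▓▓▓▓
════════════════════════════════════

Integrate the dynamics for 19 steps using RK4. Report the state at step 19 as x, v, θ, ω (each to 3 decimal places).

apply F[0]=+10.000 → step 1: x=0.004, v=0.246, θ=0.080, ω=-0.268
apply F[1]=+9.087 → step 2: x=0.010, v=0.338, θ=0.073, ω=-0.477
apply F[2]=+4.778 → step 3: x=0.017, v=0.386, θ=0.062, ω=-0.569
apply F[3]=+2.057 → step 4: x=0.025, v=0.405, θ=0.050, ω=-0.591
apply F[4]=+0.363 → step 5: x=0.033, v=0.407, θ=0.039, ω=-0.572
apply F[5]=-0.668 → step 6: x=0.041, v=0.398, θ=0.028, ω=-0.531
apply F[6]=-1.276 → step 7: x=0.049, v=0.384, θ=0.018, ω=-0.479
apply F[7]=-1.616 → step 8: x=0.056, v=0.366, θ=0.009, ω=-0.425
apply F[8]=-1.786 → step 9: x=0.063, v=0.347, θ=0.001, ω=-0.370
apply F[9]=-1.853 → step 10: x=0.070, v=0.327, θ=-0.006, ω=-0.319
apply F[10]=-1.856 → step 11: x=0.077, v=0.308, θ=-0.012, ω=-0.272
apply F[11]=-1.822 → step 12: x=0.083, v=0.289, θ=-0.017, ω=-0.230
apply F[12]=-1.767 → step 13: x=0.088, v=0.272, θ=-0.021, ω=-0.192
apply F[13]=-1.701 → step 14: x=0.093, v=0.255, θ=-0.025, ω=-0.158
apply F[14]=-1.631 → step 15: x=0.098, v=0.239, θ=-0.028, ω=-0.129
apply F[15]=-1.559 → step 16: x=0.103, v=0.223, θ=-0.030, ω=-0.103
apply F[16]=-1.490 → step 17: x=0.107, v=0.209, θ=-0.032, ω=-0.081
apply F[17]=-1.423 → step 18: x=0.111, v=0.196, θ=-0.033, ω=-0.061
apply F[18]=-1.358 → step 19: x=0.115, v=0.183, θ=-0.034, ω=-0.045

Answer: x=0.115, v=0.183, θ=-0.034, ω=-0.045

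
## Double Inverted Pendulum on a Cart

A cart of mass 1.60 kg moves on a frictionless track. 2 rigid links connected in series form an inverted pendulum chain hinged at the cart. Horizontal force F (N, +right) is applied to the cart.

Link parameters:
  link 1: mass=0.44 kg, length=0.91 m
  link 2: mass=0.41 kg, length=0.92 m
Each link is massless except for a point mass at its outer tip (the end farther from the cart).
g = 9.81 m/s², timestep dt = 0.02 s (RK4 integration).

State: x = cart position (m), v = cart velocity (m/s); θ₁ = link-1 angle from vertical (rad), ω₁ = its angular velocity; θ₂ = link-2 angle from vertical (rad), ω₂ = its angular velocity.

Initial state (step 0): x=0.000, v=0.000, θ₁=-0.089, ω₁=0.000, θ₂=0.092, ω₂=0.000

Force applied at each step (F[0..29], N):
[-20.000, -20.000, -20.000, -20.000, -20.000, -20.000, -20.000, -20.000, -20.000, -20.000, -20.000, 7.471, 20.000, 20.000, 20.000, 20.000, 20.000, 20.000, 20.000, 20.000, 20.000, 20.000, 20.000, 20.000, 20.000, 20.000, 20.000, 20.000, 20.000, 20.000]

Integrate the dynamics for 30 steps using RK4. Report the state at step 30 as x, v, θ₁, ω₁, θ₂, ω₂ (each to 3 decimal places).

apply F[0]=-20.000 → step 1: x=-0.002, v=-0.240, θ₁=-0.087, ω₁=0.206, θ₂=0.093, ω₂=0.079
apply F[1]=-20.000 → step 2: x=-0.010, v=-0.481, θ₁=-0.081, ω₁=0.414, θ₂=0.095, ω₂=0.156
apply F[2]=-20.000 → step 3: x=-0.022, v=-0.723, θ₁=-0.070, ω₁=0.628, θ₂=0.099, ω₂=0.230
apply F[3]=-20.000 → step 4: x=-0.039, v=-0.966, θ₁=-0.056, ω₁=0.849, θ₂=0.104, ω₂=0.297
apply F[4]=-20.000 → step 5: x=-0.060, v=-1.212, θ₁=-0.036, ω₁=1.080, θ₂=0.111, ω₂=0.357
apply F[5]=-20.000 → step 6: x=-0.087, v=-1.459, θ₁=-0.012, ω₁=1.322, θ₂=0.119, ω₂=0.407
apply F[6]=-20.000 → step 7: x=-0.119, v=-1.709, θ₁=0.017, ω₁=1.579, θ₂=0.127, ω₂=0.446
apply F[7]=-20.000 → step 8: x=-0.155, v=-1.962, θ₁=0.051, ω₁=1.850, θ₂=0.136, ω₂=0.473
apply F[8]=-20.000 → step 9: x=-0.197, v=-2.215, θ₁=0.091, ω₁=2.136, θ₂=0.146, ω₂=0.489
apply F[9]=-20.000 → step 10: x=-0.244, v=-2.470, θ₁=0.136, ω₁=2.435, θ₂=0.156, ω₂=0.494
apply F[10]=-20.000 → step 11: x=-0.296, v=-2.722, θ₁=0.188, ω₁=2.743, θ₂=0.166, ω₂=0.495
apply F[11]=+7.471 → step 12: x=-0.350, v=-2.637, θ₁=0.243, ω₁=2.701, θ₂=0.175, ω₂=0.488
apply F[12]=+20.000 → step 13: x=-0.400, v=-2.404, θ₁=0.295, ω₁=2.524, θ₂=0.185, ω₂=0.464
apply F[13]=+20.000 → step 14: x=-0.446, v=-2.178, θ₁=0.344, ω₁=2.374, θ₂=0.194, ω₂=0.425
apply F[14]=+20.000 → step 15: x=-0.487, v=-1.959, θ₁=0.390, ω₁=2.253, θ₂=0.202, ω₂=0.369
apply F[15]=+20.000 → step 16: x=-0.524, v=-1.745, θ₁=0.434, ω₁=2.159, θ₂=0.209, ω₂=0.296
apply F[16]=+20.000 → step 17: x=-0.557, v=-1.536, θ₁=0.477, ω₁=2.090, θ₂=0.214, ω₂=0.206
apply F[17]=+20.000 → step 18: x=-0.586, v=-1.331, θ₁=0.518, ω₁=2.044, θ₂=0.217, ω₂=0.102
apply F[18]=+20.000 → step 19: x=-0.610, v=-1.130, θ₁=0.558, ω₁=2.020, θ₂=0.218, ω₂=-0.017
apply F[19]=+20.000 → step 20: x=-0.631, v=-0.932, θ₁=0.599, ω₁=2.016, θ₂=0.216, ω₂=-0.149
apply F[20]=+20.000 → step 21: x=-0.647, v=-0.736, θ₁=0.639, ω₁=2.029, θ₂=0.212, ω₂=-0.293
apply F[21]=+20.000 → step 22: x=-0.660, v=-0.540, θ₁=0.680, ω₁=2.058, θ₂=0.204, ω₂=-0.447
apply F[22]=+20.000 → step 23: x=-0.669, v=-0.345, θ₁=0.722, ω₁=2.101, θ₂=0.194, ω₂=-0.609
apply F[23]=+20.000 → step 24: x=-0.674, v=-0.150, θ₁=0.764, ω₁=2.156, θ₂=0.180, ω₂=-0.777
apply F[24]=+20.000 → step 25: x=-0.675, v=0.047, θ₁=0.808, ω₁=2.220, θ₂=0.163, ω₂=-0.948
apply F[25]=+20.000 → step 26: x=-0.672, v=0.246, θ₁=0.853, ω₁=2.290, θ₂=0.142, ω₂=-1.120
apply F[26]=+20.000 → step 27: x=-0.665, v=0.447, θ₁=0.900, ω₁=2.366, θ₂=0.118, ω₂=-1.292
apply F[27]=+20.000 → step 28: x=-0.654, v=0.650, θ₁=0.948, ω₁=2.446, θ₂=0.090, ω₂=-1.459
apply F[28]=+20.000 → step 29: x=-0.639, v=0.857, θ₁=0.997, ω₁=2.527, θ₂=0.059, ω₂=-1.622
apply F[29]=+20.000 → step 30: x=-0.620, v=1.067, θ₁=1.049, ω₁=2.610, θ₂=0.025, ω₂=-1.778

Answer: x=-0.620, v=1.067, θ₁=1.049, ω₁=2.610, θ₂=0.025, ω₂=-1.778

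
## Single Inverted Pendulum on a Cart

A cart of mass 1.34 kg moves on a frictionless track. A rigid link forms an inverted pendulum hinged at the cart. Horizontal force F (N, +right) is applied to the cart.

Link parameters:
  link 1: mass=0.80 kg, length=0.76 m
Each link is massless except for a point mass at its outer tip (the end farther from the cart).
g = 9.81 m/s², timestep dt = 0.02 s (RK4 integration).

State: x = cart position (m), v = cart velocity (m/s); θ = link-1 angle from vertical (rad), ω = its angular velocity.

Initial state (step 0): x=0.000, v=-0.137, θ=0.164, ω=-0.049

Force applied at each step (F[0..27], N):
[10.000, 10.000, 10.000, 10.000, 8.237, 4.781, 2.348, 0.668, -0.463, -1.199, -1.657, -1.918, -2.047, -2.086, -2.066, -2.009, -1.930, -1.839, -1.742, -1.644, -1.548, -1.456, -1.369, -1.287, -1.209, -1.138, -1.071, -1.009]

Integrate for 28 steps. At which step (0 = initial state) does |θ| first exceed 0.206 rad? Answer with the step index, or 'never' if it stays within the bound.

Answer: never

Derivation:
apply F[0]=+10.000 → step 1: x=-0.001, v=-0.009, θ=0.162, ω=-0.174
apply F[1]=+10.000 → step 2: x=-0.000, v=0.120, θ=0.157, ω=-0.300
apply F[2]=+10.000 → step 3: x=0.003, v=0.250, θ=0.150, ω=-0.430
apply F[3]=+10.000 → step 4: x=0.010, v=0.382, θ=0.140, ω=-0.563
apply F[4]=+8.237 → step 5: x=0.018, v=0.488, θ=0.128, ω=-0.668
apply F[5]=+4.781 → step 6: x=0.029, v=0.546, θ=0.114, ω=-0.712
apply F[6]=+2.348 → step 7: x=0.040, v=0.569, θ=0.099, ω=-0.715
apply F[7]=+0.668 → step 8: x=0.051, v=0.568, θ=0.085, ω=-0.690
apply F[8]=-0.463 → step 9: x=0.062, v=0.553, θ=0.072, ω=-0.649
apply F[9]=-1.199 → step 10: x=0.073, v=0.527, θ=0.060, ω=-0.599
apply F[10]=-1.657 → step 11: x=0.083, v=0.497, θ=0.048, ω=-0.545
apply F[11]=-1.918 → step 12: x=0.093, v=0.463, θ=0.038, ω=-0.490
apply F[12]=-2.047 → step 13: x=0.102, v=0.429, θ=0.029, ω=-0.436
apply F[13]=-2.086 → step 14: x=0.110, v=0.395, θ=0.020, ω=-0.385
apply F[14]=-2.066 → step 15: x=0.118, v=0.362, θ=0.013, ω=-0.338
apply F[15]=-2.009 → step 16: x=0.125, v=0.331, θ=0.007, ω=-0.294
apply F[16]=-1.930 → step 17: x=0.131, v=0.302, θ=0.001, ω=-0.255
apply F[17]=-1.839 → step 18: x=0.137, v=0.274, θ=-0.003, ω=-0.219
apply F[18]=-1.742 → step 19: x=0.142, v=0.249, θ=-0.008, ω=-0.187
apply F[19]=-1.644 → step 20: x=0.147, v=0.226, θ=-0.011, ω=-0.159
apply F[20]=-1.548 → step 21: x=0.151, v=0.204, θ=-0.014, ω=-0.134
apply F[21]=-1.456 → step 22: x=0.155, v=0.184, θ=-0.016, ω=-0.111
apply F[22]=-1.369 → step 23: x=0.158, v=0.166, θ=-0.018, ω=-0.092
apply F[23]=-1.287 → step 24: x=0.162, v=0.149, θ=-0.020, ω=-0.074
apply F[24]=-1.209 → step 25: x=0.164, v=0.133, θ=-0.021, ω=-0.059
apply F[25]=-1.138 → step 26: x=0.167, v=0.119, θ=-0.022, ω=-0.046
apply F[26]=-1.071 → step 27: x=0.169, v=0.105, θ=-0.023, ω=-0.034
apply F[27]=-1.009 → step 28: x=0.171, v=0.093, θ=-0.024, ω=-0.024
max |θ| = 0.164 ≤ 0.206 over all 29 states.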